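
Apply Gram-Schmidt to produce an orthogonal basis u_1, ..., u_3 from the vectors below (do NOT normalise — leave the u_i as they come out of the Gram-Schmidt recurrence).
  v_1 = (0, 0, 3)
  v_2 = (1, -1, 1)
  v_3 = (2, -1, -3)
Orthogonal basis:
  u_1 = (0, 0, 3)
  u_2 = (1, -1, 0)
  u_3 = (1/2, 1/2, 0)

Apply the Gram-Schmidt recurrence
  u_1 = v_1
  u_i = v_i − Σ_{j<i} ((v_i · u_j) / (u_j · u_j)) · u_j.

Step by step this gives:
  u_1 = (0, 0, 3)
  u_2 = (1, -1, 0)
  u_3 = (1/2, 1/2, 0)

Orthogonality check:
  u_2 · u_1 = 0 (should be 0)
  u_3 · u_1 = 0 (should be 0)
  u_3 · u_2 = 0 (should be 0)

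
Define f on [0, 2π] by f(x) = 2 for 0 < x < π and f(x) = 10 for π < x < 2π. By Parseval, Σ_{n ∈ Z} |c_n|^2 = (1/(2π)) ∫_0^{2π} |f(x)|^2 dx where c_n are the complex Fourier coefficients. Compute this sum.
Σ |c_n|^2 = 52

Parseval equates the L^2 energy of f (normalised by 1/(2π)) with the ℓ^2 sum of its Fourier coefficients: (1/(2π)) ∫_0^{2π} |f|^2 = Σ |c_n|^2.
Compute the left side: (1/(2π)) [∫_0^π 2^2 dx + ∫_π^{2π} 10^2 dx] = (1/(2π)) · (4π + 100π) = (4 + 100)/2 = 52.
So Σ_{n ∈ Z} |c_n|^2 = 52.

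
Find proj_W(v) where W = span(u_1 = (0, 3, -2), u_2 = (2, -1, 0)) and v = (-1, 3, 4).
proj_W(v) = (-31/14, 4/7, 5/14)

Set up U = [u_1 | ... | u_2] ∈ R^(3×2). The projector onto W = col(U) is P = U (U^T U)^(-1) U^T.
Compute U^T U =
  [13, -3]
  [-3, 5],
and U^T v = (1, -5).
Solve U^T U · c = U^T v for the coefficients: c = (-5/28, -31/28). The projection is proj_W(v) = U c.
Check: (v - proj_W(v)) · u_1 = 0  (should be 0).
Check: (v - proj_W(v)) · u_2 = 0  (should be 0).
Result: proj_W(v) = (-31/14, 4/7, 5/14).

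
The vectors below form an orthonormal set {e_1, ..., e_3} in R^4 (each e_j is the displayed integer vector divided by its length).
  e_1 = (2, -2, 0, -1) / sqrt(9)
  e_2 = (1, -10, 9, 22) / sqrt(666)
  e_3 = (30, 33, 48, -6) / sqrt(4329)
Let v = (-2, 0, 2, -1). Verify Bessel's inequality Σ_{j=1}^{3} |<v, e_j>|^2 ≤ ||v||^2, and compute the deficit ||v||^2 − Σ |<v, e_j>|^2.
Σ |<v, e_j>|^2 = 19/13; ||v||^2 = 9; deficit = 98/13

Write each e_j = u_j / sqrt(<u_j, u_j>) where u_j is the displayed integer vector. Then <v, e_j> = <v, u_j> / sqrt(<u_j, u_j>), so |<v, e_j>|^2 = <v, u_j>^2 / <u_j, u_j>.
Coefficients: <v, e_1> = -3/sqrt(9), <v, e_2> = -6/sqrt(666), <v, e_3> = 42/sqrt(4329).
Square and sum: Σ |<v, e_j>|^2 = 19/13.
Compute ||v||^2 = v·v = 9.
Deficit = 9 − 19/13 = 98/13 ≥ 0, confirming Bessel's inequality. (The deficit equals ||v − Σ <v,e_j> e_j||^2, the squared distance from v to span{e_j}.)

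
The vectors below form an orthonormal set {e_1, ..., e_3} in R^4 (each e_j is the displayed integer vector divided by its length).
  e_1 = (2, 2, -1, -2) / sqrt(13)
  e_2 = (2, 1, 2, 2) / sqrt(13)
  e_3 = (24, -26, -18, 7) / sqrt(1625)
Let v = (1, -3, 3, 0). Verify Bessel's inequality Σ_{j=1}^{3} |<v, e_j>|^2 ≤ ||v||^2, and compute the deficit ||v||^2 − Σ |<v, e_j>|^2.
Σ |<v, e_j>|^2 = 11554/1625; ||v||^2 = 19; deficit = 19321/1625

Write each e_j = u_j / sqrt(<u_j, u_j>) where u_j is the displayed integer vector. Then <v, e_j> = <v, u_j> / sqrt(<u_j, u_j>), so |<v, e_j>|^2 = <v, u_j>^2 / <u_j, u_j>.
Coefficients: <v, e_1> = -7/sqrt(13), <v, e_2> = 5/sqrt(13), <v, e_3> = 48/sqrt(1625).
Square and sum: Σ |<v, e_j>|^2 = 11554/1625.
Compute ||v||^2 = v·v = 19.
Deficit = 19 − 11554/1625 = 19321/1625 ≥ 0, confirming Bessel's inequality. (The deficit equals ||v − Σ <v,e_j> e_j||^2, the squared distance from v to span{e_j}.)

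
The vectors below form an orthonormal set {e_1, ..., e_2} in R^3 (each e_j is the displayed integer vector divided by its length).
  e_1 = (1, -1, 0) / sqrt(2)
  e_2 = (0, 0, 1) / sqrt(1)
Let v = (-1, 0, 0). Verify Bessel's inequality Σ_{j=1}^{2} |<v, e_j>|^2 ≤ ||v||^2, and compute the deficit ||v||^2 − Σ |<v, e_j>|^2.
Σ |<v, e_j>|^2 = 1/2; ||v||^2 = 1; deficit = 1/2

Write each e_j = u_j / sqrt(<u_j, u_j>) where u_j is the displayed integer vector. Then <v, e_j> = <v, u_j> / sqrt(<u_j, u_j>), so |<v, e_j>|^2 = <v, u_j>^2 / <u_j, u_j>.
Coefficients: <v, e_1> = -1/sqrt(2), <v, e_2> = 0/sqrt(1).
Square and sum: Σ |<v, e_j>|^2 = 1/2.
Compute ||v||^2 = v·v = 1.
Deficit = 1 − 1/2 = 1/2 ≥ 0, confirming Bessel's inequality. (The deficit equals ||v − Σ <v,e_j> e_j||^2, the squared distance from v to span{e_j}.)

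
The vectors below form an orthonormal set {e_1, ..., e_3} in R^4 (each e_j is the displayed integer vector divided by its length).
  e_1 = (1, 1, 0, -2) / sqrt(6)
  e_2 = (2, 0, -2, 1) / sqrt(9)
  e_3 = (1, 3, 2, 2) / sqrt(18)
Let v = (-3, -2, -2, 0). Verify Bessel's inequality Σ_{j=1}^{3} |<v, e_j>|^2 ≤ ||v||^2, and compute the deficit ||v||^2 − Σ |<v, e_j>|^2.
Σ |<v, e_j>|^2 = 14; ||v||^2 = 17; deficit = 3

Write each e_j = u_j / sqrt(<u_j, u_j>) where u_j is the displayed integer vector. Then <v, e_j> = <v, u_j> / sqrt(<u_j, u_j>), so |<v, e_j>|^2 = <v, u_j>^2 / <u_j, u_j>.
Coefficients: <v, e_1> = -5/sqrt(6), <v, e_2> = -2/sqrt(9), <v, e_3> = -13/sqrt(18).
Square and sum: Σ |<v, e_j>|^2 = 14.
Compute ||v||^2 = v·v = 17.
Deficit = 17 − 14 = 3 ≥ 0, confirming Bessel's inequality. (The deficit equals ||v − Σ <v,e_j> e_j||^2, the squared distance from v to span{e_j}.)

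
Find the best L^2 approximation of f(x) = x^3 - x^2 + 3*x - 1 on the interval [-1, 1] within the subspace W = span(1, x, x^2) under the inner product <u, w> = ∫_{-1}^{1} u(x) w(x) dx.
g(x) = -x^2 + 18*x/5 - 1

The best approximation g ∈ W is the orthogonal projection of f onto W. Writing g = a_0 + a_1 x + a_2 x^2, the coefficients solve the normal equations G · a = b where
  G_{ij} = <φ_i, φ_j> and b_i = <f, φ_i>, with φ_0 = 1, φ_1 = x, φ_2 = x^2.
G =
  [2, 0, 2/3]
  [0, 2/3, 0]
  [2/3, 0, 2/5],
b = (-8/3, 12/5, -16/15).
Solving gives a_0 = -1, a_1 = 18/5, a_2 = -1, so
  g(x) = -x^2 + 18*x/5 - 1.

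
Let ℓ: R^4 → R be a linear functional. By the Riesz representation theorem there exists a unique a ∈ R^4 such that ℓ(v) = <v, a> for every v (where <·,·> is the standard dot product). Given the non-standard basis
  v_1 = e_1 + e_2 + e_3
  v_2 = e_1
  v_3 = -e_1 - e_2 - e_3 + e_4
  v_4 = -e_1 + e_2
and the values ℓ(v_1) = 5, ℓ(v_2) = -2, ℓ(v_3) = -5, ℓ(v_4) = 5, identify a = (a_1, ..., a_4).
a = (-2, 3, 4, 0)

Write a = (a_1, ..., a_4) in the standard basis. For each basis vector v_i, ℓ(v_i) = <v_i, a> is a linear equation in the a_j's. Collect the n equations into a matrix system V a = ℓ, where row i of V is v_i (expressed in the standard basis). Since V is invertible (lower-triangular with 1s on the diagonal, up to permutation), solve by back-substitution:
  V =
[[1, 1, 1, 0],
 [1, 0, 0, 0],
 [-1, -1, -1, 1],
 [-1, 1, 0, 0]]
  V a = (5, -2, -5, 5)
Solving gives a = (-2, 3, 4, 0).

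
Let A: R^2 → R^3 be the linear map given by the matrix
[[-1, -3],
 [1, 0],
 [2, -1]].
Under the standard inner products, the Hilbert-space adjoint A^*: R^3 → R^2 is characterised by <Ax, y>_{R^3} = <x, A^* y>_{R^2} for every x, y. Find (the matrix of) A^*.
A^* = A^T =
[[-1, 1, 2],
 [-3, 0, -1]]

For real matrices with standard dot products, the defining identity <Ax, y> = <x, A^* y> gives (Ax)^T y = x^T (A^*) y, i.e. x^T A^T y = x^T (A^*) y. Since this holds for all x, y, we must have A^* = A^T. Therefore
A^* =
[[-1, 1, 2],
 [-3, 0, -1]].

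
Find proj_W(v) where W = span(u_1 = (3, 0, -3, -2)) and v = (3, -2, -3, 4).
proj_W(v) = (15/11, 0, -15/11, -10/11)

Set up U = [u_1 | ... | u_1] ∈ R^(4×1). The projector onto W = col(U) is P = U (U^T U)^(-1) U^T.
Compute U^T U =
  [22],
and U^T v = (10).
Solve U^T U · c = U^T v for the coefficients: c = (5/11). The projection is proj_W(v) = U c.
Check: (v - proj_W(v)) · u_1 = 0  (should be 0).
Result: proj_W(v) = (15/11, 0, -15/11, -10/11).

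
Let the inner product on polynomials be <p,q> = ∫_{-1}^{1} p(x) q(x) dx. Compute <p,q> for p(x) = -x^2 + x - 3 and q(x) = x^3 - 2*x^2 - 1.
<p,q> = 178/15

Expand the product: p(x)·q(x) = -x^5 + 3*x^4 - 5*x^3 + 7*x^2 - x + 3.
∫_{-1}^{1} of each monomial x^k gives [2/(k+1) if k even, 0 if k odd]. Integrating term-by-term (or equivalently evaluating the antiderivative F(x) = -x^6/6 + 3*x^5/5 - 5*x^4/4 + 7*x^3/3 - x^2/2 + 3*x at the endpoints):
  F(1) − F(−1) = 241/60 − (-157/20) = 178/15.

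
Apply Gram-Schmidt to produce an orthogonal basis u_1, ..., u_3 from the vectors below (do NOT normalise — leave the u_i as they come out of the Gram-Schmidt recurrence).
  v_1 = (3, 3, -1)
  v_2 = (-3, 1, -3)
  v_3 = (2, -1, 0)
Orthogonal basis:
  u_1 = (3, 3, -1)
  u_2 = (-48/19, 28/19, -60/19)
  u_3 = (7/11, -21/22, -21/22)

Apply the Gram-Schmidt recurrence
  u_1 = v_1
  u_i = v_i − Σ_{j<i} ((v_i · u_j) / (u_j · u_j)) · u_j.

Step by step this gives:
  u_1 = (3, 3, -1)
  u_2 = (-48/19, 28/19, -60/19)
  u_3 = (7/11, -21/22, -21/22)

Orthogonality check:
  u_2 · u_1 = 0 (should be 0)
  u_3 · u_1 = 0 (should be 0)
  u_3 · u_2 = 0 (should be 0)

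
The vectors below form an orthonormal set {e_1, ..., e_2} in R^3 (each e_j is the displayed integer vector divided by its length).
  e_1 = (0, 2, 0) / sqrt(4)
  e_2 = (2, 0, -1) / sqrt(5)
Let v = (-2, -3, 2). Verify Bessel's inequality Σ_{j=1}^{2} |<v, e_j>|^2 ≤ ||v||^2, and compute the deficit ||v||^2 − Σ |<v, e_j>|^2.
Σ |<v, e_j>|^2 = 81/5; ||v||^2 = 17; deficit = 4/5

Write each e_j = u_j / sqrt(<u_j, u_j>) where u_j is the displayed integer vector. Then <v, e_j> = <v, u_j> / sqrt(<u_j, u_j>), so |<v, e_j>|^2 = <v, u_j>^2 / <u_j, u_j>.
Coefficients: <v, e_1> = -6/sqrt(4), <v, e_2> = -6/sqrt(5).
Square and sum: Σ |<v, e_j>|^2 = 81/5.
Compute ||v||^2 = v·v = 17.
Deficit = 17 − 81/5 = 4/5 ≥ 0, confirming Bessel's inequality. (The deficit equals ||v − Σ <v,e_j> e_j||^2, the squared distance from v to span{e_j}.)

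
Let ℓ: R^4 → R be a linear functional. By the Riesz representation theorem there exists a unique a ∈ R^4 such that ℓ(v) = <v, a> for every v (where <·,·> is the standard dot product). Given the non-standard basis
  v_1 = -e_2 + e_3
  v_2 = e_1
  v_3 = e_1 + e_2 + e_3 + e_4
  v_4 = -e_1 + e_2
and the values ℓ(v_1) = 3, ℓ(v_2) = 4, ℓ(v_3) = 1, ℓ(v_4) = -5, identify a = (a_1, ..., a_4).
a = (4, -1, 2, -4)

Write a = (a_1, ..., a_4) in the standard basis. For each basis vector v_i, ℓ(v_i) = <v_i, a> is a linear equation in the a_j's. Collect the n equations into a matrix system V a = ℓ, where row i of V is v_i (expressed in the standard basis). Since V is invertible (lower-triangular with 1s on the diagonal, up to permutation), solve by back-substitution:
  V =
[[0, -1, 1, 0],
 [1, 0, 0, 0],
 [1, 1, 1, 1],
 [-1, 1, 0, 0]]
  V a = (3, 4, 1, -5)
Solving gives a = (4, -1, 2, -4).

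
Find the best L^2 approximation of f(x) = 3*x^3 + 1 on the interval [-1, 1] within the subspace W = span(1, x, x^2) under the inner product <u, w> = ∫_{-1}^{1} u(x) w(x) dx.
g(x) = 9*x/5 + 1

The best approximation g ∈ W is the orthogonal projection of f onto W. Writing g = a_0 + a_1 x + a_2 x^2, the coefficients solve the normal equations G · a = b where
  G_{ij} = <φ_i, φ_j> and b_i = <f, φ_i>, with φ_0 = 1, φ_1 = x, φ_2 = x^2.
G =
  [2, 0, 2/3]
  [0, 2/3, 0]
  [2/3, 0, 2/5],
b = (2, 6/5, 2/3).
Solving gives a_0 = 1, a_1 = 9/5, a_2 = 0, so
  g(x) = 9*x/5 + 1.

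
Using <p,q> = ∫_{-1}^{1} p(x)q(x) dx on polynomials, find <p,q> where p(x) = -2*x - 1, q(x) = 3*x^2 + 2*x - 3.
<p,q> = 4/3

Expand the product: p(x)·q(x) = -6*x^3 - 7*x^2 + 4*x + 3.
∫_{-1}^{1} of each monomial x^k gives [2/(k+1) if k even, 0 if k odd]. Integrating term-by-term (or equivalently evaluating the antiderivative F(x) = -3*x^4/2 - 7*x^3/3 + 2*x^2 + 3*x at the endpoints):
  F(1) − F(−1) = 7/6 − (-1/6) = 4/3.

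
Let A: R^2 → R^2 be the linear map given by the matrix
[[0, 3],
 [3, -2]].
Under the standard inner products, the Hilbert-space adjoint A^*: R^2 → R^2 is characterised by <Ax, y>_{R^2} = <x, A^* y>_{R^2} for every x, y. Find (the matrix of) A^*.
A^* = A^T =
[[0, 3],
 [3, -2]]

For real matrices with standard dot products, the defining identity <Ax, y> = <x, A^* y> gives (Ax)^T y = x^T (A^*) y, i.e. x^T A^T y = x^T (A^*) y. Since this holds for all x, y, we must have A^* = A^T. Therefore
A^* =
[[0, 3],
 [3, -2]].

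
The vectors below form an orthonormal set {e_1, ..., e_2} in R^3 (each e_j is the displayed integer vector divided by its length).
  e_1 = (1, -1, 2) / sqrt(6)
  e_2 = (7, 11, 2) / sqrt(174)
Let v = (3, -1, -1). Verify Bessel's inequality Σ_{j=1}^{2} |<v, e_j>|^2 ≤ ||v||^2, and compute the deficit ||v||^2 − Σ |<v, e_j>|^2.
Σ |<v, e_j>|^2 = 30/29; ||v||^2 = 11; deficit = 289/29

Write each e_j = u_j / sqrt(<u_j, u_j>) where u_j is the displayed integer vector. Then <v, e_j> = <v, u_j> / sqrt(<u_j, u_j>), so |<v, e_j>|^2 = <v, u_j>^2 / <u_j, u_j>.
Coefficients: <v, e_1> = 2/sqrt(6), <v, e_2> = 8/sqrt(174).
Square and sum: Σ |<v, e_j>|^2 = 30/29.
Compute ||v||^2 = v·v = 11.
Deficit = 11 − 30/29 = 289/29 ≥ 0, confirming Bessel's inequality. (The deficit equals ||v − Σ <v,e_j> e_j||^2, the squared distance from v to span{e_j}.)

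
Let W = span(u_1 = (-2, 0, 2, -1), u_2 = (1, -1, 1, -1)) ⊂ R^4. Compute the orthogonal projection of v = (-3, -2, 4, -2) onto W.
proj_W(v) = (-89/35, -29/35, 21/5, -88/35)

Set up U = [u_1 | ... | u_2] ∈ R^(4×2). The projector onto W = col(U) is P = U (U^T U)^(-1) U^T.
Compute U^T U =
  [9, 1]
  [1, 4],
and U^T v = (16, 5).
Solve U^T U · c = U^T v for the coefficients: c = (59/35, 29/35). The projection is proj_W(v) = U c.
Check: (v - proj_W(v)) · u_1 = 0  (should be 0).
Check: (v - proj_W(v)) · u_2 = 0  (should be 0).
Result: proj_W(v) = (-89/35, -29/35, 21/5, -88/35).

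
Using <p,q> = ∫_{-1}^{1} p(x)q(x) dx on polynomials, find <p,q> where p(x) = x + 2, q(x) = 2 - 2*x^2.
<p,q> = 16/3

Expand the product: p(x)·q(x) = -2*x^3 - 4*x^2 + 2*x + 4.
∫_{-1}^{1} of each monomial x^k gives [2/(k+1) if k even, 0 if k odd]. Integrating term-by-term (or equivalently evaluating the antiderivative F(x) = -x^4/2 - 4*x^3/3 + x^2 + 4*x at the endpoints):
  F(1) − F(−1) = 19/6 − (-13/6) = 16/3.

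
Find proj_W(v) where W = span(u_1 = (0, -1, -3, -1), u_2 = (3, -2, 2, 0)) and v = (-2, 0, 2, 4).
proj_W(v) = (-62/57, 302/171, 410/171, 178/171)

Set up U = [u_1 | ... | u_2] ∈ R^(4×2). The projector onto W = col(U) is P = U (U^T U)^(-1) U^T.
Compute U^T U =
  [11, -4]
  [-4, 17],
and U^T v = (-10, -2).
Solve U^T U · c = U^T v for the coefficients: c = (-178/171, -62/171). The projection is proj_W(v) = U c.
Check: (v - proj_W(v)) · u_1 = 0  (should be 0).
Check: (v - proj_W(v)) · u_2 = 0  (should be 0).
Result: proj_W(v) = (-62/57, 302/171, 410/171, 178/171).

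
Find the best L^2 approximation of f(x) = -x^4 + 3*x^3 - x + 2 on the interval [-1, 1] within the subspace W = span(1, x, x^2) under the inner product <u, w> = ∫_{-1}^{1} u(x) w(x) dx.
g(x) = -6*x^2/7 + 4*x/5 + 73/35

The best approximation g ∈ W is the orthogonal projection of f onto W. Writing g = a_0 + a_1 x + a_2 x^2, the coefficients solve the normal equations G · a = b where
  G_{ij} = <φ_i, φ_j> and b_i = <f, φ_i>, with φ_0 = 1, φ_1 = x, φ_2 = x^2.
G =
  [2, 0, 2/3]
  [0, 2/3, 0]
  [2/3, 0, 2/5],
b = (18/5, 8/15, 22/21).
Solving gives a_0 = 73/35, a_1 = 4/5, a_2 = -6/7, so
  g(x) = -6*x^2/7 + 4*x/5 + 73/35.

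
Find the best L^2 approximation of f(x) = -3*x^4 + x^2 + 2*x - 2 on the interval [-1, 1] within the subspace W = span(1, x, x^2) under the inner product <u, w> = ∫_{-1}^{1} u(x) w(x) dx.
g(x) = -11*x^2/7 + 2*x - 61/35

The best approximation g ∈ W is the orthogonal projection of f onto W. Writing g = a_0 + a_1 x + a_2 x^2, the coefficients solve the normal equations G · a = b where
  G_{ij} = <φ_i, φ_j> and b_i = <f, φ_i>, with φ_0 = 1, φ_1 = x, φ_2 = x^2.
G =
  [2, 0, 2/3]
  [0, 2/3, 0]
  [2/3, 0, 2/5],
b = (-68/15, 4/3, -188/105).
Solving gives a_0 = -61/35, a_1 = 2, a_2 = -11/7, so
  g(x) = -11*x^2/7 + 2*x - 61/35.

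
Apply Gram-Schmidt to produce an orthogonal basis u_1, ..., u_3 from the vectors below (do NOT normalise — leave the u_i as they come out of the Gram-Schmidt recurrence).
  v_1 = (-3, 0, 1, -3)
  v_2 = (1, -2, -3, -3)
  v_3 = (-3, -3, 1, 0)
Orthogonal basis:
  u_1 = (-3, 0, 1, -3)
  u_2 = (28/19, -2, -60/19, -48/19)
  u_3 = (-141/107, -336/107, 27/107, 150/107)

Apply the Gram-Schmidt recurrence
  u_1 = v_1
  u_i = v_i − Σ_{j<i} ((v_i · u_j) / (u_j · u_j)) · u_j.

Step by step this gives:
  u_1 = (-3, 0, 1, -3)
  u_2 = (28/19, -2, -60/19, -48/19)
  u_3 = (-141/107, -336/107, 27/107, 150/107)

Orthogonality check:
  u_2 · u_1 = 0 (should be 0)
  u_3 · u_1 = 0 (should be 0)
  u_3 · u_2 = 0 (should be 0)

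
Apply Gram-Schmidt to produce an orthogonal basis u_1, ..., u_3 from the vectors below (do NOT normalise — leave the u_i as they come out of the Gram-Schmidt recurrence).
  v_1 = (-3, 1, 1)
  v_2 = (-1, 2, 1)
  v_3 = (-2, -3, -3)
Orthogonal basis:
  u_1 = (-3, 1, 1)
  u_2 = (7/11, 16/11, 5/11)
  u_3 = (-11/30, 11/15, -11/6)

Apply the Gram-Schmidt recurrence
  u_1 = v_1
  u_i = v_i − Σ_{j<i} ((v_i · u_j) / (u_j · u_j)) · u_j.

Step by step this gives:
  u_1 = (-3, 1, 1)
  u_2 = (7/11, 16/11, 5/11)
  u_3 = (-11/30, 11/15, -11/6)

Orthogonality check:
  u_2 · u_1 = 0 (should be 0)
  u_3 · u_1 = 0 (should be 0)
  u_3 · u_2 = 0 (should be 0)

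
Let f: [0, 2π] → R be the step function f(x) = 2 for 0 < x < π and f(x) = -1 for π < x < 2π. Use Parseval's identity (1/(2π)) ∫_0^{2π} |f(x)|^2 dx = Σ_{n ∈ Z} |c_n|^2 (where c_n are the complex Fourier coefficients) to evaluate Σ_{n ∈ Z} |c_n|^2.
Σ |c_n|^2 = 5/2

Parseval equates the L^2 energy of f (normalised by 1/(2π)) with the ℓ^2 sum of its Fourier coefficients: (1/(2π)) ∫_0^{2π} |f|^2 = Σ |c_n|^2.
Compute the left side: (1/(2π)) [∫_0^π 2^2 dx + ∫_π^{2π} (-1)^2 dx] = (1/(2π)) · (4π + 1π) = (4 + 1)/2 = 5/2.
So Σ_{n ∈ Z} |c_n|^2 = 5/2.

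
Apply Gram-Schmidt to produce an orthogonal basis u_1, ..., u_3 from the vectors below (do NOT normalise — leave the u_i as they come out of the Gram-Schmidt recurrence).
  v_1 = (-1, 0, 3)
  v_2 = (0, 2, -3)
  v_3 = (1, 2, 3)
Orthogonal basis:
  u_1 = (-1, 0, 3)
  u_2 = (-9/10, 2, -3/10)
  u_3 = (108/49, 54/49, 36/49)

Apply the Gram-Schmidt recurrence
  u_1 = v_1
  u_i = v_i − Σ_{j<i} ((v_i · u_j) / (u_j · u_j)) · u_j.

Step by step this gives:
  u_1 = (-1, 0, 3)
  u_2 = (-9/10, 2, -3/10)
  u_3 = (108/49, 54/49, 36/49)

Orthogonality check:
  u_2 · u_1 = 0 (should be 0)
  u_3 · u_1 = 0 (should be 0)
  u_3 · u_2 = 0 (should be 0)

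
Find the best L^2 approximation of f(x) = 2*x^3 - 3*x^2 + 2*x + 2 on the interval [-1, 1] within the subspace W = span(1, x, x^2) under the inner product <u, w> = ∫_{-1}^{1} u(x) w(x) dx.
g(x) = -3*x^2 + 16*x/5 + 2

The best approximation g ∈ W is the orthogonal projection of f onto W. Writing g = a_0 + a_1 x + a_2 x^2, the coefficients solve the normal equations G · a = b where
  G_{ij} = <φ_i, φ_j> and b_i = <f, φ_i>, with φ_0 = 1, φ_1 = x, φ_2 = x^2.
G =
  [2, 0, 2/3]
  [0, 2/3, 0]
  [2/3, 0, 2/5],
b = (2, 32/15, 2/15).
Solving gives a_0 = 2, a_1 = 16/5, a_2 = -3, so
  g(x) = -3*x^2 + 16*x/5 + 2.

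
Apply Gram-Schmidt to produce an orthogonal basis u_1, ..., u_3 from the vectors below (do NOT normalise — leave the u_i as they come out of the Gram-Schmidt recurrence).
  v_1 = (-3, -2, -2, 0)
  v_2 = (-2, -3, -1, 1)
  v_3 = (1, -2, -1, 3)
Orthogonal basis:
  u_1 = (-3, -2, -2, 0)
  u_2 = (8/17, -23/17, 11/17, 1)
  u_3 = (46/59, 30/59, -99/59, 83/59)

Apply the Gram-Schmidt recurrence
  u_1 = v_1
  u_i = v_i − Σ_{j<i} ((v_i · u_j) / (u_j · u_j)) · u_j.

Step by step this gives:
  u_1 = (-3, -2, -2, 0)
  u_2 = (8/17, -23/17, 11/17, 1)
  u_3 = (46/59, 30/59, -99/59, 83/59)

Orthogonality check:
  u_2 · u_1 = 0 (should be 0)
  u_3 · u_1 = 0 (should be 0)
  u_3 · u_2 = 0 (should be 0)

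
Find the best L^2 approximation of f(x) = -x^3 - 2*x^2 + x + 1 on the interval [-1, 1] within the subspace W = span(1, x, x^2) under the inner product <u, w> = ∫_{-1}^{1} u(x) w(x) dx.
g(x) = -2*x^2 + 2*x/5 + 1

The best approximation g ∈ W is the orthogonal projection of f onto W. Writing g = a_0 + a_1 x + a_2 x^2, the coefficients solve the normal equations G · a = b where
  G_{ij} = <φ_i, φ_j> and b_i = <f, φ_i>, with φ_0 = 1, φ_1 = x, φ_2 = x^2.
G =
  [2, 0, 2/3]
  [0, 2/3, 0]
  [2/3, 0, 2/5],
b = (2/3, 4/15, -2/15).
Solving gives a_0 = 1, a_1 = 2/5, a_2 = -2, so
  g(x) = -2*x^2 + 2*x/5 + 1.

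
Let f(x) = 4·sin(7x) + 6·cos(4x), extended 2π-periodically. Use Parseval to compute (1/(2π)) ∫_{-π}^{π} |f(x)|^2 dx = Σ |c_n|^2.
Σ |c_n|^2 = 26

Expand |f|^2 and use orthogonality of {sin(nx), cos(mx)} on [-π, π]:
  ∫_{-π}^{π} sin(nx)^2 dx = π, ∫ cos(mx)^2 dx = π, and cross terms integrate to 0.
So ∫_{-π}^{π} f(x)^2 dx = 4^2 · π + 6^2 · π = (16 + 36)π.
Divide by 2π: (16 + 36)/2 = 26.
By Parseval, this equals Σ |c_n|^2.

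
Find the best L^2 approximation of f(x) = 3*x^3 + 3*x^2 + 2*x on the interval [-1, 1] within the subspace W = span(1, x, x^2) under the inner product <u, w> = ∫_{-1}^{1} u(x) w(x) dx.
g(x) = 3*x^2 + 19*x/5

The best approximation g ∈ W is the orthogonal projection of f onto W. Writing g = a_0 + a_1 x + a_2 x^2, the coefficients solve the normal equations G · a = b where
  G_{ij} = <φ_i, φ_j> and b_i = <f, φ_i>, with φ_0 = 1, φ_1 = x, φ_2 = x^2.
G =
  [2, 0, 2/3]
  [0, 2/3, 0]
  [2/3, 0, 2/5],
b = (2, 38/15, 6/5).
Solving gives a_0 = 0, a_1 = 19/5, a_2 = 3, so
  g(x) = 3*x^2 + 19*x/5.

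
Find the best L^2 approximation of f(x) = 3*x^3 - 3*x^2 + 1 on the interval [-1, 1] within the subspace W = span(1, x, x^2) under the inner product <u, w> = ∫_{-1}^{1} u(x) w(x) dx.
g(x) = -3*x^2 + 9*x/5 + 1

The best approximation g ∈ W is the orthogonal projection of f onto W. Writing g = a_0 + a_1 x + a_2 x^2, the coefficients solve the normal equations G · a = b where
  G_{ij} = <φ_i, φ_j> and b_i = <f, φ_i>, with φ_0 = 1, φ_1 = x, φ_2 = x^2.
G =
  [2, 0, 2/3]
  [0, 2/3, 0]
  [2/3, 0, 2/5],
b = (0, 6/5, -8/15).
Solving gives a_0 = 1, a_1 = 9/5, a_2 = -3, so
  g(x) = -3*x^2 + 9*x/5 + 1.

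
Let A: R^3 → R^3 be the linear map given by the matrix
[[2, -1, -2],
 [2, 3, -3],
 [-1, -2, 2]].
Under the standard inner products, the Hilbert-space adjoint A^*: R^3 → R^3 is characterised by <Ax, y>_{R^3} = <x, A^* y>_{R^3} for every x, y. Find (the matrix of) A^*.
A^* = A^T =
[[2, 2, -1],
 [-1, 3, -2],
 [-2, -3, 2]]

For real matrices with standard dot products, the defining identity <Ax, y> = <x, A^* y> gives (Ax)^T y = x^T (A^*) y, i.e. x^T A^T y = x^T (A^*) y. Since this holds for all x, y, we must have A^* = A^T. Therefore
A^* =
[[2, 2, -1],
 [-1, 3, -2],
 [-2, -3, 2]].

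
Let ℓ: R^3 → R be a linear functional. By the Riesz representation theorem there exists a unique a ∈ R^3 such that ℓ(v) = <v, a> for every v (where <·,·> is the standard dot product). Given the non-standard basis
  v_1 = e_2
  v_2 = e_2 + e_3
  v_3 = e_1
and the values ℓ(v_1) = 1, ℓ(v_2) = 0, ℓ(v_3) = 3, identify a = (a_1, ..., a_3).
a = (3, 1, -1)

Write a = (a_1, ..., a_3) in the standard basis. For each basis vector v_i, ℓ(v_i) = <v_i, a> is a linear equation in the a_j's. Collect the n equations into a matrix system V a = ℓ, where row i of V is v_i (expressed in the standard basis). Since V is invertible (lower-triangular with 1s on the diagonal, up to permutation), solve by back-substitution:
  V =
[[0, 1, 0],
 [0, 1, 1],
 [1, 0, 0]]
  V a = (1, 0, 3)
Solving gives a = (3, 1, -1).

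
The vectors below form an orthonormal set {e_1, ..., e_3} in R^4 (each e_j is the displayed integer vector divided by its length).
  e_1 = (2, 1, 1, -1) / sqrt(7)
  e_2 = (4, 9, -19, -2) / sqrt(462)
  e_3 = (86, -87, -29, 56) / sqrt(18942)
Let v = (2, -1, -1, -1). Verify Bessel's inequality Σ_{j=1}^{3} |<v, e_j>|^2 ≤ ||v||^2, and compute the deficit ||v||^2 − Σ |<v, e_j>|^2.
Σ |<v, e_j>|^2 = 1433/287; ||v||^2 = 7; deficit = 576/287

Write each e_j = u_j / sqrt(<u_j, u_j>) where u_j is the displayed integer vector. Then <v, e_j> = <v, u_j> / sqrt(<u_j, u_j>), so |<v, e_j>|^2 = <v, u_j>^2 / <u_j, u_j>.
Coefficients: <v, e_1> = 3/sqrt(7), <v, e_2> = 20/sqrt(462), <v, e_3> = 232/sqrt(18942).
Square and sum: Σ |<v, e_j>|^2 = 1433/287.
Compute ||v||^2 = v·v = 7.
Deficit = 7 − 1433/287 = 576/287 ≥ 0, confirming Bessel's inequality. (The deficit equals ||v − Σ <v,e_j> e_j||^2, the squared distance from v to span{e_j}.)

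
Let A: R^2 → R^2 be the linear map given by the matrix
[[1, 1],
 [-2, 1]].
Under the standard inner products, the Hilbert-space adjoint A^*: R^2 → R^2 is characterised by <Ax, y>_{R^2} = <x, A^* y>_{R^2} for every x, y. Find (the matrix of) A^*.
A^* = A^T =
[[1, -2],
 [1, 1]]

For real matrices with standard dot products, the defining identity <Ax, y> = <x, A^* y> gives (Ax)^T y = x^T (A^*) y, i.e. x^T A^T y = x^T (A^*) y. Since this holds for all x, y, we must have A^* = A^T. Therefore
A^* =
[[1, -2],
 [1, 1]].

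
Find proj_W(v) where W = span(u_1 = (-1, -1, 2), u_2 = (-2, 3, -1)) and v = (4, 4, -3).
proj_W(v) = (7/3, 7/3, -14/3)

Set up U = [u_1 | ... | u_2] ∈ R^(3×2). The projector onto W = col(U) is P = U (U^T U)^(-1) U^T.
Compute U^T U =
  [6, -3]
  [-3, 14],
and U^T v = (-14, 7).
Solve U^T U · c = U^T v for the coefficients: c = (-7/3, 0). The projection is proj_W(v) = U c.
Check: (v - proj_W(v)) · u_1 = 0  (should be 0).
Check: (v - proj_W(v)) · u_2 = 0  (should be 0).
Result: proj_W(v) = (7/3, 7/3, -14/3).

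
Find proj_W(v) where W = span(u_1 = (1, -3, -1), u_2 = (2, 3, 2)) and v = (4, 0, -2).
proj_W(v) = (167/53, -60/53, 29/53)

Set up U = [u_1 | ... | u_2] ∈ R^(3×2). The projector onto W = col(U) is P = U (U^T U)^(-1) U^T.
Compute U^T U =
  [11, -9]
  [-9, 17],
and U^T v = (6, 4).
Solve U^T U · c = U^T v for the coefficients: c = (69/53, 49/53). The projection is proj_W(v) = U c.
Check: (v - proj_W(v)) · u_1 = 0  (should be 0).
Check: (v - proj_W(v)) · u_2 = 0  (should be 0).
Result: proj_W(v) = (167/53, -60/53, 29/53).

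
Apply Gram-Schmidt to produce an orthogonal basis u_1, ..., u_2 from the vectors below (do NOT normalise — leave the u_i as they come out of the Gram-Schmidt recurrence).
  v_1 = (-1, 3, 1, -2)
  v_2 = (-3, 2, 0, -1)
Orthogonal basis:
  u_1 = (-1, 3, 1, -2)
  u_2 = (-34/15, -1/5, -11/15, 7/15)

Apply the Gram-Schmidt recurrence
  u_1 = v_1
  u_i = v_i − Σ_{j<i} ((v_i · u_j) / (u_j · u_j)) · u_j.

Step by step this gives:
  u_1 = (-1, 3, 1, -2)
  u_2 = (-34/15, -1/5, -11/15, 7/15)

Orthogonality check:
  u_2 · u_1 = 0 (should be 0)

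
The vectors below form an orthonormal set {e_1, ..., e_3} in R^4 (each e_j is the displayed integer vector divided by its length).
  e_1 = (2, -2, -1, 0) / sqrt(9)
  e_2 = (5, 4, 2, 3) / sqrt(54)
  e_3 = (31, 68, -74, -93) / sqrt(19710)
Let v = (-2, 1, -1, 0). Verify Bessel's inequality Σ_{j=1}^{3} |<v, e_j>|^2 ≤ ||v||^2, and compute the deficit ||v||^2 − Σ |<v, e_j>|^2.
Σ |<v, e_j>|^2 = 313/73; ||v||^2 = 6; deficit = 125/73

Write each e_j = u_j / sqrt(<u_j, u_j>) where u_j is the displayed integer vector. Then <v, e_j> = <v, u_j> / sqrt(<u_j, u_j>), so |<v, e_j>|^2 = <v, u_j>^2 / <u_j, u_j>.
Coefficients: <v, e_1> = -5/sqrt(9), <v, e_2> = -8/sqrt(54), <v, e_3> = 80/sqrt(19710).
Square and sum: Σ |<v, e_j>|^2 = 313/73.
Compute ||v||^2 = v·v = 6.
Deficit = 6 − 313/73 = 125/73 ≥ 0, confirming Bessel's inequality. (The deficit equals ||v − Σ <v,e_j> e_j||^2, the squared distance from v to span{e_j}.)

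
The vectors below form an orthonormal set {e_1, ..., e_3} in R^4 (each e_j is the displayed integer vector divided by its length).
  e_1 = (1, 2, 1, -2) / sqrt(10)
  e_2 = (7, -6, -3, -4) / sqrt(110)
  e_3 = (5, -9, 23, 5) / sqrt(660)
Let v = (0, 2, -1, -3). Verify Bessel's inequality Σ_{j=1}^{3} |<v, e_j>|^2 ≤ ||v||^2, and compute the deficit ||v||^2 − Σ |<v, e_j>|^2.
Σ |<v, e_j>|^2 = 194/15; ||v||^2 = 14; deficit = 16/15

Write each e_j = u_j / sqrt(<u_j, u_j>) where u_j is the displayed integer vector. Then <v, e_j> = <v, u_j> / sqrt(<u_j, u_j>), so |<v, e_j>|^2 = <v, u_j>^2 / <u_j, u_j>.
Coefficients: <v, e_1> = 9/sqrt(10), <v, e_2> = 3/sqrt(110), <v, e_3> = -56/sqrt(660).
Square and sum: Σ |<v, e_j>|^2 = 194/15.
Compute ||v||^2 = v·v = 14.
Deficit = 14 − 194/15 = 16/15 ≥ 0, confirming Bessel's inequality. (The deficit equals ||v − Σ <v,e_j> e_j||^2, the squared distance from v to span{e_j}.)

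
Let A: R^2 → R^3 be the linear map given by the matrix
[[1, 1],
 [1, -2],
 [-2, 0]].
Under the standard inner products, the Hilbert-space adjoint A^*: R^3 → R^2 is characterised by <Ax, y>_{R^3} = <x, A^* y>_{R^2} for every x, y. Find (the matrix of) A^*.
A^* = A^T =
[[1, 1, -2],
 [1, -2, 0]]

For real matrices with standard dot products, the defining identity <Ax, y> = <x, A^* y> gives (Ax)^T y = x^T (A^*) y, i.e. x^T A^T y = x^T (A^*) y. Since this holds for all x, y, we must have A^* = A^T. Therefore
A^* =
[[1, 1, -2],
 [1, -2, 0]].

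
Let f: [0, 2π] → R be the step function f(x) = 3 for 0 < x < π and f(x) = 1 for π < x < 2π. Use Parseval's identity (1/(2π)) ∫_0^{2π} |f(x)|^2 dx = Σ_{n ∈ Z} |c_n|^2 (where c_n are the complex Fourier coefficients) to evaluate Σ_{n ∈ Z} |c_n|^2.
Σ |c_n|^2 = 5

Parseval equates the L^2 energy of f (normalised by 1/(2π)) with the ℓ^2 sum of its Fourier coefficients: (1/(2π)) ∫_0^{2π} |f|^2 = Σ |c_n|^2.
Compute the left side: (1/(2π)) [∫_0^π 3^2 dx + ∫_π^{2π} 1^2 dx] = (1/(2π)) · (9π + 1π) = (9 + 1)/2 = 5.
So Σ_{n ∈ Z} |c_n|^2 = 5.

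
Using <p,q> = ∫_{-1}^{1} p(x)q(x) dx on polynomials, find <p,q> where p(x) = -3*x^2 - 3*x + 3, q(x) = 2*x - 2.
<p,q> = -12

Expand the product: p(x)·q(x) = -6*x^3 + 12*x - 6.
∫_{-1}^{1} of each monomial x^k gives [2/(k+1) if k even, 0 if k odd]. Integrating term-by-term (or equivalently evaluating the antiderivative F(x) = -3*x^4/2 + 6*x^2 - 6*x at the endpoints):
  F(1) − F(−1) = -3/2 − (21/2) = -12.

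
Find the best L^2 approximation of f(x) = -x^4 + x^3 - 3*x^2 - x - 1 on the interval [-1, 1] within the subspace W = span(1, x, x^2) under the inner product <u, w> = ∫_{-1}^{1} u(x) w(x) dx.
g(x) = -27*x^2/7 - 2*x/5 - 32/35

The best approximation g ∈ W is the orthogonal projection of f onto W. Writing g = a_0 + a_1 x + a_2 x^2, the coefficients solve the normal equations G · a = b where
  G_{ij} = <φ_i, φ_j> and b_i = <f, φ_i>, with φ_0 = 1, φ_1 = x, φ_2 = x^2.
G =
  [2, 0, 2/3]
  [0, 2/3, 0]
  [2/3, 0, 2/5],
b = (-22/5, -4/15, -226/105).
Solving gives a_0 = -32/35, a_1 = -2/5, a_2 = -27/7, so
  g(x) = -27*x^2/7 - 2*x/5 - 32/35.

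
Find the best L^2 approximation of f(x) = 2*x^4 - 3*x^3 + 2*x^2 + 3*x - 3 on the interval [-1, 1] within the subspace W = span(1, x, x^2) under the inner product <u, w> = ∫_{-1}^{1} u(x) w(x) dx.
g(x) = 26*x^2/7 + 6*x/5 - 111/35

The best approximation g ∈ W is the orthogonal projection of f onto W. Writing g = a_0 + a_1 x + a_2 x^2, the coefficients solve the normal equations G · a = b where
  G_{ij} = <φ_i, φ_j> and b_i = <f, φ_i>, with φ_0 = 1, φ_1 = x, φ_2 = x^2.
G =
  [2, 0, 2/3]
  [0, 2/3, 0]
  [2/3, 0, 2/5],
b = (-58/15, 4/5, -22/35).
Solving gives a_0 = -111/35, a_1 = 6/5, a_2 = 26/7, so
  g(x) = 26*x^2/7 + 6*x/5 - 111/35.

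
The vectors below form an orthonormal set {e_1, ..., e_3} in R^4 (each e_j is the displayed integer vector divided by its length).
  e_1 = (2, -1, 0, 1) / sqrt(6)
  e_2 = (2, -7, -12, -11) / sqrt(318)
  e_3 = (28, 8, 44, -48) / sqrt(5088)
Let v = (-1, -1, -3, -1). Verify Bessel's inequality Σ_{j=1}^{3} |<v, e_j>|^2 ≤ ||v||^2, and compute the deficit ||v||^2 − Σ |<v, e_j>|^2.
Σ |<v, e_j>|^2 = 12; ||v||^2 = 12; deficit = 0

Write each e_j = u_j / sqrt(<u_j, u_j>) where u_j is the displayed integer vector. Then <v, e_j> = <v, u_j> / sqrt(<u_j, u_j>), so |<v, e_j>|^2 = <v, u_j>^2 / <u_j, u_j>.
Coefficients: <v, e_1> = -2/sqrt(6), <v, e_2> = 52/sqrt(318), <v, e_3> = -120/sqrt(5088).
Square and sum: Σ |<v, e_j>|^2 = 12.
Compute ||v||^2 = v·v = 12.
Deficit = 12 − 12 = 0 ≥ 0, confirming Bessel's inequality. (The deficit equals ||v − Σ <v,e_j> e_j||^2, the squared distance from v to span{e_j}.)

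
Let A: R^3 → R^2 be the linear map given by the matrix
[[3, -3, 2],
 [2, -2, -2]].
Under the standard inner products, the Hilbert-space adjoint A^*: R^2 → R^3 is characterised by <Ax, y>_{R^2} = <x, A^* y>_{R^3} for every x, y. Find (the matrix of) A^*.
A^* = A^T =
[[3, 2],
 [-3, -2],
 [2, -2]]

For real matrices with standard dot products, the defining identity <Ax, y> = <x, A^* y> gives (Ax)^T y = x^T (A^*) y, i.e. x^T A^T y = x^T (A^*) y. Since this holds for all x, y, we must have A^* = A^T. Therefore
A^* =
[[3, 2],
 [-3, -2],
 [2, -2]].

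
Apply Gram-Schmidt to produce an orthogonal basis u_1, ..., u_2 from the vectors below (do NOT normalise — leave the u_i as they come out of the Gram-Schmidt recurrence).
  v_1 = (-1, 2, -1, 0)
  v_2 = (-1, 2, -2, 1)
Orthogonal basis:
  u_1 = (-1, 2, -1, 0)
  u_2 = (1/6, -1/3, -5/6, 1)

Apply the Gram-Schmidt recurrence
  u_1 = v_1
  u_i = v_i − Σ_{j<i} ((v_i · u_j) / (u_j · u_j)) · u_j.

Step by step this gives:
  u_1 = (-1, 2, -1, 0)
  u_2 = (1/6, -1/3, -5/6, 1)

Orthogonality check:
  u_2 · u_1 = 0 (should be 0)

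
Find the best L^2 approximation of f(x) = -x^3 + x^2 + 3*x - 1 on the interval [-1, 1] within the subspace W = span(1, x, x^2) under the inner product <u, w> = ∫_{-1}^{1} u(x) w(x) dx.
g(x) = x^2 + 12*x/5 - 1

The best approximation g ∈ W is the orthogonal projection of f onto W. Writing g = a_0 + a_1 x + a_2 x^2, the coefficients solve the normal equations G · a = b where
  G_{ij} = <φ_i, φ_j> and b_i = <f, φ_i>, with φ_0 = 1, φ_1 = x, φ_2 = x^2.
G =
  [2, 0, 2/3]
  [0, 2/3, 0]
  [2/3, 0, 2/5],
b = (-4/3, 8/5, -4/15).
Solving gives a_0 = -1, a_1 = 12/5, a_2 = 1, so
  g(x) = x^2 + 12*x/5 - 1.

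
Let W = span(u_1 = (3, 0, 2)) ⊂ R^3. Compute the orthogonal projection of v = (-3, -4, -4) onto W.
proj_W(v) = (-51/13, 0, -34/13)

Set up U = [u_1 | ... | u_1] ∈ R^(3×1). The projector onto W = col(U) is P = U (U^T U)^(-1) U^T.
Compute U^T U =
  [13],
and U^T v = (-17).
Solve U^T U · c = U^T v for the coefficients: c = (-17/13). The projection is proj_W(v) = U c.
Check: (v - proj_W(v)) · u_1 = 0  (should be 0).
Result: proj_W(v) = (-51/13, 0, -34/13).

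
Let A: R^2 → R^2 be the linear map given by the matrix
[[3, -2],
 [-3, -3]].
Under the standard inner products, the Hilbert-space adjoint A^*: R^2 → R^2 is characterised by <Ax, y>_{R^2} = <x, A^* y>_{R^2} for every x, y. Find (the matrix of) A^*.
A^* = A^T =
[[3, -3],
 [-2, -3]]

For real matrices with standard dot products, the defining identity <Ax, y> = <x, A^* y> gives (Ax)^T y = x^T (A^*) y, i.e. x^T A^T y = x^T (A^*) y. Since this holds for all x, y, we must have A^* = A^T. Therefore
A^* =
[[3, -3],
 [-2, -3]].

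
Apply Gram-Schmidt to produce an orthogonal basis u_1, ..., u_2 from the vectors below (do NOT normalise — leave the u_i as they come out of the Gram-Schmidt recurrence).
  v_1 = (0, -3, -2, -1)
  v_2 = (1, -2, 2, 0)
Orthogonal basis:
  u_1 = (0, -3, -2, -1)
  u_2 = (1, -11/7, 16/7, 1/7)

Apply the Gram-Schmidt recurrence
  u_1 = v_1
  u_i = v_i − Σ_{j<i} ((v_i · u_j) / (u_j · u_j)) · u_j.

Step by step this gives:
  u_1 = (0, -3, -2, -1)
  u_2 = (1, -11/7, 16/7, 1/7)

Orthogonality check:
  u_2 · u_1 = 0 (should be 0)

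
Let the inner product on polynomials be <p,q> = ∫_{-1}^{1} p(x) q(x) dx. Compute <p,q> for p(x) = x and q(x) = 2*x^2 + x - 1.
<p,q> = 2/3

Expand the product: p(x)·q(x) = 2*x^3 + x^2 - x.
∫_{-1}^{1} of each monomial x^k gives [2/(k+1) if k even, 0 if k odd]. Integrating term-by-term (or equivalently evaluating the antiderivative F(x) = x^4/2 + x^3/3 - x^2/2 at the endpoints):
  F(1) − F(−1) = 1/3 − (-1/3) = 2/3.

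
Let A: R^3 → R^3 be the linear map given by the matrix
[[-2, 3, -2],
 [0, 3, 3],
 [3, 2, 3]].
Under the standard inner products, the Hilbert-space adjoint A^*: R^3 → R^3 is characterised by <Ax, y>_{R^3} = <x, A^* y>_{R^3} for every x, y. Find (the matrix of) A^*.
A^* = A^T =
[[-2, 0, 3],
 [3, 3, 2],
 [-2, 3, 3]]

For real matrices with standard dot products, the defining identity <Ax, y> = <x, A^* y> gives (Ax)^T y = x^T (A^*) y, i.e. x^T A^T y = x^T (A^*) y. Since this holds for all x, y, we must have A^* = A^T. Therefore
A^* =
[[-2, 0, 3],
 [3, 3, 2],
 [-2, 3, 3]].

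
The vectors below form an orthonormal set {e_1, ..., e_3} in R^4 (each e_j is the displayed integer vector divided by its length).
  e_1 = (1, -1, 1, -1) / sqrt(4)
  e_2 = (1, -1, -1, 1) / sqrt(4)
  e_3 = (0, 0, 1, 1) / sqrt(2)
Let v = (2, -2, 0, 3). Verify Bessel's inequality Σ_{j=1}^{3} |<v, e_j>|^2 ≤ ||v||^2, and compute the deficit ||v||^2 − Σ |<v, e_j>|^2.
Σ |<v, e_j>|^2 = 17; ||v||^2 = 17; deficit = 0

Write each e_j = u_j / sqrt(<u_j, u_j>) where u_j is the displayed integer vector. Then <v, e_j> = <v, u_j> / sqrt(<u_j, u_j>), so |<v, e_j>|^2 = <v, u_j>^2 / <u_j, u_j>.
Coefficients: <v, e_1> = 1/sqrt(4), <v, e_2> = 7/sqrt(4), <v, e_3> = 3/sqrt(2).
Square and sum: Σ |<v, e_j>|^2 = 17.
Compute ||v||^2 = v·v = 17.
Deficit = 17 − 17 = 0 ≥ 0, confirming Bessel's inequality. (The deficit equals ||v − Σ <v,e_j> e_j||^2, the squared distance from v to span{e_j}.)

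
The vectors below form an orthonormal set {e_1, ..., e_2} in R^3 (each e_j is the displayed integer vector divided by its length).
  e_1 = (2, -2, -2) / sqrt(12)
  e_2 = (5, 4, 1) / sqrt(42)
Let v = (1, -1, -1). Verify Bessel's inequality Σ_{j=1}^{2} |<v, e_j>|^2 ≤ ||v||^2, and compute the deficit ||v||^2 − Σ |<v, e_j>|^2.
Σ |<v, e_j>|^2 = 3; ||v||^2 = 3; deficit = 0

Write each e_j = u_j / sqrt(<u_j, u_j>) where u_j is the displayed integer vector. Then <v, e_j> = <v, u_j> / sqrt(<u_j, u_j>), so |<v, e_j>|^2 = <v, u_j>^2 / <u_j, u_j>.
Coefficients: <v, e_1> = 6/sqrt(12), <v, e_2> = 0/sqrt(42).
Square and sum: Σ |<v, e_j>|^2 = 3.
Compute ||v||^2 = v·v = 3.
Deficit = 3 − 3 = 0 ≥ 0, confirming Bessel's inequality. (The deficit equals ||v − Σ <v,e_j> e_j||^2, the squared distance from v to span{e_j}.)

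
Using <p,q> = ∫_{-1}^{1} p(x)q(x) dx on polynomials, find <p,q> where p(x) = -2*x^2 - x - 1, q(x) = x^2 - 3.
<p,q> = 128/15

Expand the product: p(x)·q(x) = -2*x^4 - x^3 + 5*x^2 + 3*x + 3.
∫_{-1}^{1} of each monomial x^k gives [2/(k+1) if k even, 0 if k odd]. Integrating term-by-term (or equivalently evaluating the antiderivative F(x) = -2*x^5/5 - x^4/4 + 5*x^3/3 + 3*x^2/2 + 3*x at the endpoints):
  F(1) − F(−1) = 331/60 − (-181/60) = 128/15.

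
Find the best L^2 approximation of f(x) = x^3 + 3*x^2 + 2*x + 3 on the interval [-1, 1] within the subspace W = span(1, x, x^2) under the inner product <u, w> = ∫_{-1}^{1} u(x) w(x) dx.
g(x) = 3*x^2 + 13*x/5 + 3

The best approximation g ∈ W is the orthogonal projection of f onto W. Writing g = a_0 + a_1 x + a_2 x^2, the coefficients solve the normal equations G · a = b where
  G_{ij} = <φ_i, φ_j> and b_i = <f, φ_i>, with φ_0 = 1, φ_1 = x, φ_2 = x^2.
G =
  [2, 0, 2/3]
  [0, 2/3, 0]
  [2/3, 0, 2/5],
b = (8, 26/15, 16/5).
Solving gives a_0 = 3, a_1 = 13/5, a_2 = 3, so
  g(x) = 3*x^2 + 13*x/5 + 3.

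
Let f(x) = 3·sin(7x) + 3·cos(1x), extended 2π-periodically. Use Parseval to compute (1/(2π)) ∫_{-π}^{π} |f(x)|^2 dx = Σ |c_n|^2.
Σ |c_n|^2 = 9

Expand |f|^2 and use orthogonality of {sin(nx), cos(mx)} on [-π, π]:
  ∫_{-π}^{π} sin(nx)^2 dx = π, ∫ cos(mx)^2 dx = π, and cross terms integrate to 0.
So ∫_{-π}^{π} f(x)^2 dx = 3^2 · π + 3^2 · π = (9 + 9)π.
Divide by 2π: (9 + 9)/2 = 9.
By Parseval, this equals Σ |c_n|^2.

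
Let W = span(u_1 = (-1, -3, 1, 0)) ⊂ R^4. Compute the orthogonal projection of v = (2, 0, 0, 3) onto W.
proj_W(v) = (2/11, 6/11, -2/11, 0)

Set up U = [u_1 | ... | u_1] ∈ R^(4×1). The projector onto W = col(U) is P = U (U^T U)^(-1) U^T.
Compute U^T U =
  [11],
and U^T v = (-2).
Solve U^T U · c = U^T v for the coefficients: c = (-2/11). The projection is proj_W(v) = U c.
Check: (v - proj_W(v)) · u_1 = 0  (should be 0).
Result: proj_W(v) = (2/11, 6/11, -2/11, 0).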